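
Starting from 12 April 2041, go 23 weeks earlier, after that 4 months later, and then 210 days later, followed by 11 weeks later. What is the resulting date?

Subtracting 23 weeks (= 161 days) from April 12, 2041:
Going back 12 days from April 12, 2041 reaches the end of the previous month; 161 − 12 = 149 left.
March 2041 has 31 days: 149 − 31 = 118 left.
February 2041 has 28 days (2041 is not a leap year): 118 − 28 = 90 left.
January 2041 has 31 days: 90 − 31 = 59 left.
December 2040 has 31 days: 59 − 31 = 28 left.
November 2040 has 30 days; 30 − 28 = 2 → November 2, 2040.
Advancing 4 months from November 2, 2040:
month 11 + 4 = 15, which is month 3 of year 2041 → March 2041.
Day 2 is valid in March, giving March 2, 2041.
Counting forward 210 days from March 2, 2041:
March has 31 days, so 31 − 2 = 29 days remain after March 2, 2041; 210 − 29 = 181 left.
April 2041 has 30 days: 181 − 30 = 151 left.
May 2041 has 31 days: 151 − 31 = 120 left.
June 2041 has 30 days: 120 − 30 = 90 left.
July 2041 has 31 days: 90 − 31 = 59 left.
August 2041 has 31 days: 59 − 31 = 28 left.
28 days into September 2041 → September 28, 2041.
Counting forward 11 weeks (= 77 days) from September 28, 2041:
September has 30 days, so 30 − 28 = 2 days remain after September 28, 2041; 77 − 2 = 75 left.
October 2041 has 31 days: 75 − 31 = 44 left.
November 2041 has 30 days: 44 − 30 = 14 left.
14 days into December 2041 → December 14, 2041.

December 14, 2041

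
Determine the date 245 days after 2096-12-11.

August 13, 2097

Advancing 245 days from December 11, 2096.
December has 31 days, so 31 − 11 = 20 days remain after December 11, 2096; 245 − 20 = 225 left.
January 2097 has 31 days: 225 − 31 = 194 left.
February 2097 has 28 days (2097 is not a leap year): 194 − 28 = 166 left.
March 2097 has 31 days: 166 − 31 = 135 left.
April 2097 has 30 days: 135 − 30 = 105 left.
May 2097 has 31 days: 105 − 31 = 74 left.
June 2097 has 30 days: 74 − 30 = 44 left.
July 2097 has 31 days: 44 − 31 = 13 left.
13 days into August 2097 → August 13, 2097.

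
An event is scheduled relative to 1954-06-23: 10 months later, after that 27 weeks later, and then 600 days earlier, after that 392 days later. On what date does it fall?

April 4, 1955

Advancing 10 months from June 23, 1954:
month 6 + 10 = 16, which is month 4 of year 1955 → April 1955.
Day 23 is valid in April, giving April 23, 1955.
Advancing 27 weeks (= 189 days) from April 23, 1955:
April has 30 days, so 30 − 23 = 7 days remain after April 23, 1955; 189 − 7 = 182 left.
May 1955 has 31 days: 182 − 31 = 151 left.
June 1955 has 30 days: 151 − 30 = 121 left.
July 1955 has 31 days: 121 − 31 = 90 left.
August 1955 has 31 days: 90 − 31 = 59 left.
September 1955 has 30 days: 59 − 30 = 29 left.
29 days into October 1955 → October 29, 1955.
Counting back 600 days from October 29, 1955:
Going back 29 days from October 29, 1955 reaches the end of the previous month; 600 − 29 = 571 left.
September 1955 has 30 days: 571 − 30 = 541 left.
August 1955 has 31 days: 541 − 31 = 510 left.
July 1955 has 31 days: 510 − 31 = 479 left.
June 1955 has 30 days: 479 − 30 = 449 left.
May 1955 has 31 days: 449 − 31 = 418 left.
April 1955 has 30 days: 418 − 30 = 388 left.
March 1955 has 31 days: 388 − 31 = 357 left.
February 1955 has 28 days (1955 is not a leap year): 357 − 28 = 329 left.
January 1955 has 31 days: 329 − 31 = 298 left.
December 1954 has 31 days: 298 − 31 = 267 left.
November 1954 has 30 days: 267 − 30 = 237 left.
October 1954 has 31 days: 237 − 31 = 206 left.
September 1954 has 30 days: 206 − 30 = 176 left.
August 1954 has 31 days: 176 − 31 = 145 left.
July 1954 has 31 days: 145 − 31 = 114 left.
June 1954 has 30 days: 114 − 30 = 84 left.
May 1954 has 31 days: 84 − 31 = 53 left.
April 1954 has 30 days: 53 − 30 = 23 left.
March 1954 has 31 days; 31 − 23 = 8 → March 8, 1954.
Advancing 392 days from March 8, 1954:
March has 31 days, so 31 − 8 = 23 days remain after March 8, 1954; 392 − 23 = 369 left.
April 1954 has 30 days: 369 − 30 = 339 left.
May 1954 has 31 days: 339 − 31 = 308 left.
June 1954 has 30 days: 308 − 30 = 278 left.
July 1954 has 31 days: 278 − 31 = 247 left.
August 1954 has 31 days: 247 − 31 = 216 left.
September 1954 has 30 days: 216 − 30 = 186 left.
October 1954 has 31 days: 186 − 31 = 155 left.
November 1954 has 30 days: 155 − 30 = 125 left.
December 1954 has 31 days: 125 − 31 = 94 left.
January 1955 has 31 days: 94 − 31 = 63 left.
February 1955 has 28 days (1955 is not a leap year): 63 − 28 = 35 left.
March 1955 has 31 days: 35 − 31 = 4 left.
4 days into April 1955 → April 4, 1955.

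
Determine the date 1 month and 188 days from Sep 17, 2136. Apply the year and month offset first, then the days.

Counting forward 1 month and 188 days from September 17, 2136: first the month/year part, then the days.
month 9 + 1 = 10 → October 2136.
Day 17 is valid in October, giving October 17, 2136.
Now add 188 days from October 17, 2136.
October has 31 days, so 31 − 17 = 14 days remain after October 17, 2136; 188 − 14 = 174 left.
November 2136 has 30 days: 174 − 30 = 144 left.
December 2136 has 31 days: 144 − 31 = 113 left.
January 2137 has 31 days: 113 − 31 = 82 left.
February 2137 has 28 days (2137 is not a leap year): 82 − 28 = 54 left.
March 2137 has 31 days: 54 − 31 = 23 left.
23 days into April 2137 → April 23, 2137.

April 23, 2137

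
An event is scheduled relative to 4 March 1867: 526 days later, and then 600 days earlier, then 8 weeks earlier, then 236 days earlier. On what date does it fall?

Advancing 526 days from March 4, 1867:
March has 31 days, so 31 − 4 = 27 days remain after March 4, 1867; 526 − 27 = 499 left.
April 1867 has 30 days: 499 − 30 = 469 left.
May 1867 has 31 days: 469 − 31 = 438 left.
June 1867 has 30 days: 438 − 30 = 408 left.
July 1867 has 31 days: 408 − 31 = 377 left.
August 1867 has 31 days: 377 − 31 = 346 left.
September 1867 has 30 days: 346 − 30 = 316 left.
October 1867 has 31 days: 316 − 31 = 285 left.
November 1867 has 30 days: 285 − 30 = 255 left.
December 1867 has 31 days: 255 − 31 = 224 left.
January 1868 has 31 days: 224 − 31 = 193 left.
February 1868 has 29 days (1868 is a leap year): 193 − 29 = 164 left.
March 1868 has 31 days: 164 − 31 = 133 left.
April 1868 has 30 days: 133 − 30 = 103 left.
May 1868 has 31 days: 103 − 31 = 72 left.
June 1868 has 30 days: 72 − 30 = 42 left.
July 1868 has 31 days: 42 − 31 = 11 left.
11 days into August 1868 → August 11, 1868.
Counting back 600 days from August 11, 1868:
Going back 11 days from August 11, 1868 reaches the end of the previous month; 600 − 11 = 589 left.
July 1868 has 31 days: 589 − 31 = 558 left.
June 1868 has 30 days: 558 − 30 = 528 left.
May 1868 has 31 days: 528 − 31 = 497 left.
April 1868 has 30 days: 497 − 30 = 467 left.
March 1868 has 31 days: 467 − 31 = 436 left.
February 1868 has 29 days (1868 is a leap year): 436 − 29 = 407 left.
January 1868 has 31 days: 407 − 31 = 376 left.
December 1867 has 31 days: 376 − 31 = 345 left.
November 1867 has 30 days: 345 − 30 = 315 left.
October 1867 has 31 days: 315 − 31 = 284 left.
September 1867 has 30 days: 284 − 30 = 254 left.
August 1867 has 31 days: 254 − 31 = 223 left.
July 1867 has 31 days: 223 − 31 = 192 left.
June 1867 has 30 days: 192 − 30 = 162 left.
May 1867 has 31 days: 162 − 31 = 131 left.
April 1867 has 30 days: 131 − 30 = 101 left.
March 1867 has 31 days: 101 − 31 = 70 left.
February 1867 has 28 days (1867 is not a leap year): 70 − 28 = 42 left.
January 1867 has 31 days: 42 − 31 = 11 left.
December 1866 has 31 days; 31 − 11 = 20 → December 20, 1866.
Counting back 8 weeks (= 56 days) from December 20, 1866:
Going back 20 days from December 20, 1866 reaches the end of the previous month; 56 − 20 = 36 left.
November 1866 has 30 days: 36 − 30 = 6 left.
October 1866 has 31 days; 31 − 6 = 25 → October 25, 1866.
Counting back 236 days from October 25, 1866:
Going back 25 days from October 25, 1866 reaches the end of the previous month; 236 − 25 = 211 left.
September 1866 has 30 days: 211 − 30 = 181 left.
August 1866 has 31 days: 181 − 31 = 150 left.
July 1866 has 31 days: 150 − 31 = 119 left.
June 1866 has 30 days: 119 − 30 = 89 left.
May 1866 has 31 days: 89 − 31 = 58 left.
April 1866 has 30 days: 58 − 30 = 28 left.
March 1866 has 31 days; 31 − 28 = 3 → March 3, 1866.

March 3, 1866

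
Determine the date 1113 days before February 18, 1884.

Subtracting 1113 days from February 18, 1884.
Going back 18 days from February 18, 1884 reaches the end of the previous month; 1113 − 18 = 1095 left.
January 1884 has 31 days: 1095 − 31 = 1064 left.
December 1883 has 31 days: 1064 − 31 = 1033 left.
November 1883 has 30 days: 1033 − 30 = 1003 left.
October 1883 has 31 days: 1003 − 31 = 972 left.
September 1883 has 30 days: 972 − 30 = 942 left.
August 1883 has 31 days: 942 − 31 = 911 left.
July 1883 has 31 days: 911 − 31 = 880 left.
June 1883 has 30 days: 880 − 30 = 850 left.
May 1883 has 31 days: 850 − 31 = 819 left.
April 1883 has 30 days: 819 − 30 = 789 left.
March 1883 has 31 days: 789 − 31 = 758 left.
February 1883 has 28 days (1883 is not a leap year): 758 − 28 = 730 left.
January 1883 has 31 days: 730 − 31 = 699 left.
December 1882 has 31 days: 699 − 31 = 668 left.
November 1882 has 30 days: 668 − 30 = 638 left.
October 1882 has 31 days: 638 − 31 = 607 left.
September 1882 has 30 days: 607 − 30 = 577 left.
August 1882 has 31 days: 577 − 31 = 546 left.
July 1882 has 31 days: 546 − 31 = 515 left.
June 1882 has 30 days: 515 − 30 = 485 left.
May 1882 has 31 days: 485 − 31 = 454 left.
April 1882 has 30 days: 454 − 30 = 424 left.
March 1882 has 31 days: 424 − 31 = 393 left.
February 1882 has 28 days (1882 is not a leap year): 393 − 28 = 365 left.
January 1882 has 31 days: 365 − 31 = 334 left.
December 1881 has 31 days: 334 − 31 = 303 left.
November 1881 has 30 days: 303 − 30 = 273 left.
October 1881 has 31 days: 273 − 31 = 242 left.
September 1881 has 30 days: 242 − 30 = 212 left.
August 1881 has 31 days: 212 − 31 = 181 left.
July 1881 has 31 days: 181 − 31 = 150 left.
June 1881 has 30 days: 150 − 30 = 120 left.
May 1881 has 31 days: 120 − 31 = 89 left.
April 1881 has 30 days: 89 − 30 = 59 left.
March 1881 has 31 days: 59 − 31 = 28 left.
February 1881 has 28 days (1881 is not a leap year): 28 − 28 = 0 left.
January 1881 has 31 days; 31 − 0 = 31 → January 31, 1881.

January 31, 1881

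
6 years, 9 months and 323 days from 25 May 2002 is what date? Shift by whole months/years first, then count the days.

January 14, 2010

Counting forward 6 years, 9 months and 323 days from May 25, 2002: first the month/year part, then the days.
+6 years → 2008; month 5 + 9 = 14, which is month 2 of year 2009 → February 2009.
Day 25 is valid in February, giving February 25, 2009.
Now add 323 days from February 25, 2009.
February has 28 days, so 28 − 25 = 3 days remain after February 25, 2009; 323 − 3 = 320 left.
March 2009 has 31 days: 320 − 31 = 289 left.
April 2009 has 30 days: 289 − 30 = 259 left.
May 2009 has 31 days: 259 − 31 = 228 left.
June 2009 has 30 days: 228 − 30 = 198 left.
July 2009 has 31 days: 198 − 31 = 167 left.
August 2009 has 31 days: 167 − 31 = 136 left.
September 2009 has 30 days: 136 − 30 = 106 left.
October 2009 has 31 days: 106 − 31 = 75 left.
November 2009 has 30 days: 75 − 30 = 45 left.
December 2009 has 31 days: 45 − 31 = 14 left.
14 days into January 2010 → January 14, 2010.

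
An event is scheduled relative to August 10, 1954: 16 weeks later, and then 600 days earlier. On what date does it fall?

Adding 16 weeks (= 112 days) from August 10, 1954:
August has 31 days, so 31 − 10 = 21 days remain after August 10, 1954; 112 − 21 = 91 left.
September 1954 has 30 days: 91 − 30 = 61 left.
October 1954 has 31 days: 61 − 31 = 30 left.
30 days into November 1954 → November 30, 1954.
Counting back 600 days from November 30, 1954:
Going back 30 days from November 30, 1954 reaches the end of the previous month; 600 − 30 = 570 left.
October 1954 has 31 days: 570 − 31 = 539 left.
September 1954 has 30 days: 539 − 30 = 509 left.
August 1954 has 31 days: 509 − 31 = 478 left.
July 1954 has 31 days: 478 − 31 = 447 left.
June 1954 has 30 days: 447 − 30 = 417 left.
May 1954 has 31 days: 417 − 31 = 386 left.
April 1954 has 30 days: 386 − 30 = 356 left.
March 1954 has 31 days: 356 − 31 = 325 left.
February 1954 has 28 days (1954 is not a leap year): 325 − 28 = 297 left.
January 1954 has 31 days: 297 − 31 = 266 left.
December 1953 has 31 days: 266 − 31 = 235 left.
November 1953 has 30 days: 235 − 30 = 205 left.
October 1953 has 31 days: 205 − 31 = 174 left.
September 1953 has 30 days: 174 − 30 = 144 left.
August 1953 has 31 days: 144 − 31 = 113 left.
July 1953 has 31 days: 113 − 31 = 82 left.
June 1953 has 30 days: 82 − 30 = 52 left.
May 1953 has 31 days: 52 − 31 = 21 left.
April 1953 has 30 days; 30 − 21 = 9 → April 9, 1953.

April 9, 1953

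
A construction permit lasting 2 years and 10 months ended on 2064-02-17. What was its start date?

April 17, 2061

Subtracting 2 years and 10 months from February 17, 2064.
-2 years → 2062; month 2 − 10 = -8, which is month 4 of year 2061 → April 2061.
Day 17 is valid in April, giving April 17, 2061.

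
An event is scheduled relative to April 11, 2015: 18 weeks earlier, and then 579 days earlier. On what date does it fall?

Counting back 18 weeks (= 126 days) from April 11, 2015:
Going back 11 days from April 11, 2015 reaches the end of the previous month; 126 − 11 = 115 left.
March 2015 has 31 days: 115 − 31 = 84 left.
February 2015 has 28 days (2015 is not a leap year): 84 − 28 = 56 left.
January 2015 has 31 days: 56 − 31 = 25 left.
December 2014 has 31 days; 31 − 25 = 6 → December 6, 2014.
Going back 579 days from December 6, 2014:
Going back 6 days from December 6, 2014 reaches the end of the previous month; 579 − 6 = 573 left.
November 2014 has 30 days: 573 − 30 = 543 left.
October 2014 has 31 days: 543 − 31 = 512 left.
September 2014 has 30 days: 512 − 30 = 482 left.
August 2014 has 31 days: 482 − 31 = 451 left.
July 2014 has 31 days: 451 − 31 = 420 left.
June 2014 has 30 days: 420 − 30 = 390 left.
May 2014 has 31 days: 390 − 31 = 359 left.
April 2014 has 30 days: 359 − 30 = 329 left.
March 2014 has 31 days: 329 − 31 = 298 left.
February 2014 has 28 days (2014 is not a leap year): 298 − 28 = 270 left.
January 2014 has 31 days: 270 − 31 = 239 left.
December 2013 has 31 days: 239 − 31 = 208 left.
November 2013 has 30 days: 208 − 30 = 178 left.
October 2013 has 31 days: 178 − 31 = 147 left.
September 2013 has 30 days: 147 − 30 = 117 left.
August 2013 has 31 days: 117 − 31 = 86 left.
July 2013 has 31 days: 86 − 31 = 55 left.
June 2013 has 30 days: 55 − 30 = 25 left.
May 2013 has 31 days; 31 − 25 = 6 → May 6, 2013.

May 6, 2013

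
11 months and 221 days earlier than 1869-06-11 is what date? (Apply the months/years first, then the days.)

December 3, 1867

Going back 11 months and 221 days from June 11, 1869: first the month/year part, then the days.
month 6 − 11 = -5, which is month 7 of year 1868 → July 1868.
Day 11 is valid in July, giving July 11, 1868.
Now subtract 221 days from July 11, 1868.
Going back 11 days from July 11, 1868 reaches the end of the previous month; 221 − 11 = 210 left.
June 1868 has 30 days: 210 − 30 = 180 left.
May 1868 has 31 days: 180 − 31 = 149 left.
April 1868 has 30 days: 149 − 30 = 119 left.
March 1868 has 31 days: 119 − 31 = 88 left.
February 1868 has 29 days (1868 is a leap year): 88 − 29 = 59 left.
January 1868 has 31 days: 59 − 31 = 28 left.
December 1867 has 31 days; 31 − 28 = 3 → December 3, 1867.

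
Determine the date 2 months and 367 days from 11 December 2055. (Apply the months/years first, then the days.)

February 12, 2057

Counting forward 2 months and 367 days from December 11, 2055: first the month/year part, then the days.
month 12 + 2 = 14, which is month 2 of year 2056 → February 2056.
Day 11 is valid in February, giving February 11, 2056.
Now add 367 days from February 11, 2056.
February has 29 days, so 29 − 11 = 18 days remain after February 11, 2056; 367 − 18 = 349 left.
March 2056 has 31 days: 349 − 31 = 318 left.
April 2056 has 30 days: 318 − 30 = 288 left.
May 2056 has 31 days: 288 − 31 = 257 left.
June 2056 has 30 days: 257 − 30 = 227 left.
July 2056 has 31 days: 227 − 31 = 196 left.
August 2056 has 31 days: 196 − 31 = 165 left.
September 2056 has 30 days: 165 − 30 = 135 left.
October 2056 has 31 days: 135 − 31 = 104 left.
November 2056 has 30 days: 104 − 30 = 74 left.
December 2056 has 31 days: 74 − 31 = 43 left.
January 2057 has 31 days: 43 − 31 = 12 left.
12 days into February 2057 → February 12, 2057.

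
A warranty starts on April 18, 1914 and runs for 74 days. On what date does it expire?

Counting forward 74 days from April 18, 1914.
April has 30 days, so 30 − 18 = 12 days remain after April 18, 1914; 74 − 12 = 62 left.
May 1914 has 31 days: 62 − 31 = 31 left.
June 1914 has 30 days: 31 − 30 = 1 left.
1 day into July 1914 → July 1, 1914.

July 1, 1914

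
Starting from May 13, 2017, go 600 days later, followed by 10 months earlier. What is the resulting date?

March 3, 2018

Adding 600 days from May 13, 2017:
May has 31 days, so 31 − 13 = 18 days remain after May 13, 2017; 600 − 18 = 582 left.
June 2017 has 30 days: 582 − 30 = 552 left.
July 2017 has 31 days: 552 − 31 = 521 left.
August 2017 has 31 days: 521 − 31 = 490 left.
September 2017 has 30 days: 490 − 30 = 460 left.
October 2017 has 31 days: 460 − 31 = 429 left.
November 2017 has 30 days: 429 − 30 = 399 left.
December 2017 has 31 days: 399 − 31 = 368 left.
January 2018 has 31 days: 368 − 31 = 337 left.
February 2018 has 28 days (2018 is not a leap year): 337 − 28 = 309 left.
March 2018 has 31 days: 309 − 31 = 278 left.
April 2018 has 30 days: 278 − 30 = 248 left.
May 2018 has 31 days: 248 − 31 = 217 left.
June 2018 has 30 days: 217 − 30 = 187 left.
July 2018 has 31 days: 187 − 31 = 156 left.
August 2018 has 31 days: 156 − 31 = 125 left.
September 2018 has 30 days: 125 − 30 = 95 left.
October 2018 has 31 days: 95 − 31 = 64 left.
November 2018 has 30 days: 64 − 30 = 34 left.
December 2018 has 31 days: 34 − 31 = 3 left.
3 days into January 2019 → January 3, 2019.
Counting back 10 months from January 3, 2019:
month 1 − 10 = -9, which is month 3 of year 2018 → March 2018.
Day 3 is valid in March, giving March 3, 2018.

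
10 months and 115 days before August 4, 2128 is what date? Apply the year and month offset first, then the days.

June 11, 2127

Subtracting 10 months and 115 days from August 4, 2128: first the month/year part, then the days.
month 8 − 10 = -2, which is month 10 of year 2127 → October 2127.
Day 4 is valid in October, giving October 4, 2127.
Now subtract 115 days from October 4, 2127.
Going back 4 days from October 4, 2127 reaches the end of the previous month; 115 − 4 = 111 left.
September 2127 has 30 days: 111 − 30 = 81 left.
August 2127 has 31 days: 81 − 31 = 50 left.
July 2127 has 31 days: 50 − 31 = 19 left.
June 2127 has 30 days; 30 − 19 = 11 → June 11, 2127.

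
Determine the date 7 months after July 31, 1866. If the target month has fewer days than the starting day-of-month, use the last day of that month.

Adding 7 months from July 31, 1866.
month 7 + 7 = 14, which is month 2 of year 1867 → February 1867.
February 1867 has only 28 days (1867 is not a leap year — relevant if February), and the start was day 31, so the date clamps to February 28, 1867.

February 28, 1867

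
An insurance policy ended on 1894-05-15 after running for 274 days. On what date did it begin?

Counting back 274 days from May 15, 1894.
Going back 15 days from May 15, 1894 reaches the end of the previous month; 274 − 15 = 259 left.
April 1894 has 30 days: 259 − 30 = 229 left.
March 1894 has 31 days: 229 − 31 = 198 left.
February 1894 has 28 days (1894 is not a leap year): 198 − 28 = 170 left.
January 1894 has 31 days: 170 − 31 = 139 left.
December 1893 has 31 days: 139 − 31 = 108 left.
November 1893 has 30 days: 108 − 30 = 78 left.
October 1893 has 31 days: 78 − 31 = 47 left.
September 1893 has 30 days: 47 − 30 = 17 left.
August 1893 has 31 days; 31 − 17 = 14 → August 14, 1893.

August 14, 1893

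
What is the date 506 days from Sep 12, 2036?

Counting forward 506 days from September 12, 2036.
September has 30 days, so 30 − 12 = 18 days remain after September 12, 2036; 506 − 18 = 488 left.
October 2036 has 31 days: 488 − 31 = 457 left.
November 2036 has 30 days: 457 − 30 = 427 left.
December 2036 has 31 days: 427 − 31 = 396 left.
January 2037 has 31 days: 396 − 31 = 365 left.
February 2037 has 28 days (2037 is not a leap year): 365 − 28 = 337 left.
March 2037 has 31 days: 337 − 31 = 306 left.
April 2037 has 30 days: 306 − 30 = 276 left.
May 2037 has 31 days: 276 − 31 = 245 left.
June 2037 has 30 days: 245 − 30 = 215 left.
July 2037 has 31 days: 215 − 31 = 184 left.
August 2037 has 31 days: 184 − 31 = 153 left.
September 2037 has 30 days: 153 − 30 = 123 left.
October 2037 has 31 days: 123 − 31 = 92 left.
November 2037 has 30 days: 92 − 30 = 62 left.
December 2037 has 31 days: 62 − 31 = 31 left.
31 days into January 2038 → January 31, 2038.

January 31, 2038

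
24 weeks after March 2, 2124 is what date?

August 17, 2124

Advancing 24 weeks = 168 days from March 2, 2124.
March has 31 days, so 31 − 2 = 29 days remain after March 2, 2124; 168 − 29 = 139 left.
April 2124 has 30 days: 139 − 30 = 109 left.
May 2124 has 31 days: 109 − 31 = 78 left.
June 2124 has 30 days: 78 − 30 = 48 left.
July 2124 has 31 days: 48 − 31 = 17 left.
17 days into August 2124 → August 17, 2124.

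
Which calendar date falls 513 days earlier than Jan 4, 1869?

Going back 513 days from January 4, 1869.
Going back 4 days from January 4, 1869 reaches the end of the previous month; 513 − 4 = 509 left.
December 1868 has 31 days: 509 − 31 = 478 left.
November 1868 has 30 days: 478 − 30 = 448 left.
October 1868 has 31 days: 448 − 31 = 417 left.
September 1868 has 30 days: 417 − 30 = 387 left.
August 1868 has 31 days: 387 − 31 = 356 left.
July 1868 has 31 days: 356 − 31 = 325 left.
June 1868 has 30 days: 325 − 30 = 295 left.
May 1868 has 31 days: 295 − 31 = 264 left.
April 1868 has 30 days: 264 − 30 = 234 left.
March 1868 has 31 days: 234 − 31 = 203 left.
February 1868 has 29 days (1868 is a leap year): 203 − 29 = 174 left.
January 1868 has 31 days: 174 − 31 = 143 left.
December 1867 has 31 days: 143 − 31 = 112 left.
November 1867 has 30 days: 112 − 30 = 82 left.
October 1867 has 31 days: 82 − 31 = 51 left.
September 1867 has 30 days: 51 − 30 = 21 left.
August 1867 has 31 days; 31 − 21 = 10 → August 10, 1867.

August 10, 1867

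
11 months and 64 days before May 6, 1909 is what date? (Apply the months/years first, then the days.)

Subtracting 11 months and 64 days from May 6, 1909: first the month/year part, then the days.
month 5 − 11 = -6, which is month 6 of year 1908 → June 1908.
Day 6 is valid in June, giving June 6, 1908.
Now subtract 64 days from June 6, 1908.
Going back 6 days from June 6, 1908 reaches the end of the previous month; 64 − 6 = 58 left.
May 1908 has 31 days: 58 − 31 = 27 left.
April 1908 has 30 days; 30 − 27 = 3 → April 3, 1908.

April 3, 1908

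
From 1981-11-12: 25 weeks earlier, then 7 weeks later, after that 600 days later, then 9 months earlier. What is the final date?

June 1, 1982

Subtracting 25 weeks (= 175 days) from November 12, 1981:
Going back 12 days from November 12, 1981 reaches the end of the previous month; 175 − 12 = 163 left.
October 1981 has 31 days: 163 − 31 = 132 left.
September 1981 has 30 days: 132 − 30 = 102 left.
August 1981 has 31 days: 102 − 31 = 71 left.
July 1981 has 31 days: 71 − 31 = 40 left.
June 1981 has 30 days: 40 − 30 = 10 left.
May 1981 has 31 days; 31 − 10 = 21 → May 21, 1981.
Adding 7 weeks (= 49 days) from May 21, 1981:
May has 31 days, so 31 − 21 = 10 days remain after May 21, 1981; 49 − 10 = 39 left.
June 1981 has 30 days: 39 − 30 = 9 left.
9 days into July 1981 → July 9, 1981.
Counting forward 600 days from July 9, 1981:
July has 31 days, so 31 − 9 = 22 days remain after July 9, 1981; 600 − 22 = 578 left.
August 1981 has 31 days: 578 − 31 = 547 left.
September 1981 has 30 days: 547 − 30 = 517 left.
October 1981 has 31 days: 517 − 31 = 486 left.
November 1981 has 30 days: 486 − 30 = 456 left.
December 1981 has 31 days: 456 − 31 = 425 left.
January 1982 has 31 days: 425 − 31 = 394 left.
February 1982 has 28 days (1982 is not a leap year): 394 − 28 = 366 left.
March 1982 has 31 days: 366 − 31 = 335 left.
April 1982 has 30 days: 335 − 30 = 305 left.
May 1982 has 31 days: 305 − 31 = 274 left.
June 1982 has 30 days: 274 − 30 = 244 left.
July 1982 has 31 days: 244 − 31 = 213 left.
August 1982 has 31 days: 213 − 31 = 182 left.
September 1982 has 30 days: 182 − 30 = 152 left.
October 1982 has 31 days: 152 − 31 = 121 left.
November 1982 has 30 days: 121 − 30 = 91 left.
December 1982 has 31 days: 91 − 31 = 60 left.
January 1983 has 31 days: 60 − 31 = 29 left.
February 1983 has 28 days (1983 is not a leap year): 29 − 28 = 1 left.
1 day into March 1983 → March 1, 1983.
Subtracting 9 months from March 1, 1983:
month 3 − 9 = -6, which is month 6 of year 1982 → June 1982.
Day 1 is valid in June, giving June 1, 1982.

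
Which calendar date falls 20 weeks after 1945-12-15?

May 4, 1946

Advancing 20 weeks = 140 days from December 15, 1945.
December has 31 days, so 31 − 15 = 16 days remain after December 15, 1945; 140 − 16 = 124 left.
January 1946 has 31 days: 124 − 31 = 93 left.
February 1946 has 28 days (1946 is not a leap year): 93 − 28 = 65 left.
March 1946 has 31 days: 65 − 31 = 34 left.
April 1946 has 30 days: 34 − 30 = 4 left.
4 days into May 1946 → May 4, 1946.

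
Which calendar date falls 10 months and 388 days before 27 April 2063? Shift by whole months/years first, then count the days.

Counting back 10 months and 388 days from April 27, 2063: first the month/year part, then the days.
month 4 − 10 = -6, which is month 6 of year 2062 → June 2062.
Day 27 is valid in June, giving June 27, 2062.
Now subtract 388 days from June 27, 2062.
Going back 27 days from June 27, 2062 reaches the end of the previous month; 388 − 27 = 361 left.
May 2062 has 31 days: 361 − 31 = 330 left.
April 2062 has 30 days: 330 − 30 = 300 left.
March 2062 has 31 days: 300 − 31 = 269 left.
February 2062 has 28 days (2062 is not a leap year): 269 − 28 = 241 left.
January 2062 has 31 days: 241 − 31 = 210 left.
December 2061 has 31 days: 210 − 31 = 179 left.
November 2061 has 30 days: 179 − 30 = 149 left.
October 2061 has 31 days: 149 − 31 = 118 left.
September 2061 has 30 days: 118 − 30 = 88 left.
August 2061 has 31 days: 88 − 31 = 57 left.
July 2061 has 31 days: 57 − 31 = 26 left.
June 2061 has 30 days; 30 − 26 = 4 → June 4, 2061.

June 4, 2061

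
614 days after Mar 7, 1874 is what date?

November 11, 1875

Adding 614 days from March 7, 1874.
March has 31 days, so 31 − 7 = 24 days remain after March 7, 1874; 614 − 24 = 590 left.
April 1874 has 30 days: 590 − 30 = 560 left.
May 1874 has 31 days: 560 − 31 = 529 left.
June 1874 has 30 days: 529 − 30 = 499 left.
July 1874 has 31 days: 499 − 31 = 468 left.
August 1874 has 31 days: 468 − 31 = 437 left.
September 1874 has 30 days: 437 − 30 = 407 left.
October 1874 has 31 days: 407 − 31 = 376 left.
November 1874 has 30 days: 376 − 30 = 346 left.
December 1874 has 31 days: 346 − 31 = 315 left.
January 1875 has 31 days: 315 − 31 = 284 left.
February 1875 has 28 days (1875 is not a leap year): 284 − 28 = 256 left.
March 1875 has 31 days: 256 − 31 = 225 left.
April 1875 has 30 days: 225 − 30 = 195 left.
May 1875 has 31 days: 195 − 31 = 164 left.
June 1875 has 30 days: 164 − 30 = 134 left.
July 1875 has 31 days: 134 − 31 = 103 left.
August 1875 has 31 days: 103 − 31 = 72 left.
September 1875 has 30 days: 72 − 30 = 42 left.
October 1875 has 31 days: 42 − 31 = 11 left.
11 days into November 1875 → November 11, 1875.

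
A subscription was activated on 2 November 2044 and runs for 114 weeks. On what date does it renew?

Advancing 114 weeks = 798 days from November 2, 2044.
November has 30 days, so 30 − 2 = 28 days remain after November 2, 2044; 798 − 28 = 770 left.
December 2044 has 31 days: 770 − 31 = 739 left.
January 2045 has 31 days: 739 − 31 = 708 left.
February 2045 has 28 days (2045 is not a leap year): 708 − 28 = 680 left.
March 2045 has 31 days: 680 − 31 = 649 left.
April 2045 has 30 days: 649 − 30 = 619 left.
May 2045 has 31 days: 619 − 31 = 588 left.
June 2045 has 30 days: 588 − 30 = 558 left.
July 2045 has 31 days: 558 − 31 = 527 left.
August 2045 has 31 days: 527 − 31 = 496 left.
September 2045 has 30 days: 496 − 30 = 466 left.
October 2045 has 31 days: 466 − 31 = 435 left.
November 2045 has 30 days: 435 − 30 = 405 left.
December 2045 has 31 days: 405 − 31 = 374 left.
January 2046 has 31 days: 374 − 31 = 343 left.
February 2046 has 28 days (2046 is not a leap year): 343 − 28 = 315 left.
March 2046 has 31 days: 315 − 31 = 284 left.
April 2046 has 30 days: 284 − 30 = 254 left.
May 2046 has 31 days: 254 − 31 = 223 left.
June 2046 has 30 days: 223 − 30 = 193 left.
July 2046 has 31 days: 193 − 31 = 162 left.
August 2046 has 31 days: 162 − 31 = 131 left.
September 2046 has 30 days: 131 − 30 = 101 left.
October 2046 has 31 days: 101 − 31 = 70 left.
November 2046 has 30 days: 70 − 30 = 40 left.
December 2046 has 31 days: 40 − 31 = 9 left.
9 days into January 2047 → January 9, 2047.

January 9, 2047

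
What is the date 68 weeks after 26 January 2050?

Advancing 68 weeks = 476 days from January 26, 2050.
January has 31 days, so 31 − 26 = 5 days remain after January 26, 2050; 476 − 5 = 471 left.
February 2050 has 28 days (2050 is not a leap year): 471 − 28 = 443 left.
March 2050 has 31 days: 443 − 31 = 412 left.
April 2050 has 30 days: 412 − 30 = 382 left.
May 2050 has 31 days: 382 − 31 = 351 left.
June 2050 has 30 days: 351 − 30 = 321 left.
July 2050 has 31 days: 321 − 31 = 290 left.
August 2050 has 31 days: 290 − 31 = 259 left.
September 2050 has 30 days: 259 − 30 = 229 left.
October 2050 has 31 days: 229 − 31 = 198 left.
November 2050 has 30 days: 198 − 30 = 168 left.
December 2050 has 31 days: 168 − 31 = 137 left.
January 2051 has 31 days: 137 − 31 = 106 left.
February 2051 has 28 days (2051 is not a leap year): 106 − 28 = 78 left.
March 2051 has 31 days: 78 − 31 = 47 left.
April 2051 has 30 days: 47 − 30 = 17 left.
17 days into May 2051 → May 17, 2051.

May 17, 2051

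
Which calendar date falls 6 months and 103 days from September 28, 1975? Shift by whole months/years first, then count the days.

Counting forward 6 months and 103 days from September 28, 1975: first the month/year part, then the days.
month 9 + 6 = 15, which is month 3 of year 1976 → March 1976.
Day 28 is valid in March, giving March 28, 1976.
Now add 103 days from March 28, 1976.
March has 31 days, so 31 − 28 = 3 days remain after March 28, 1976; 103 − 3 = 100 left.
April 1976 has 30 days: 100 − 30 = 70 left.
May 1976 has 31 days: 70 − 31 = 39 left.
June 1976 has 30 days: 39 − 30 = 9 left.
9 days into July 1976 → July 9, 1976.

July 9, 1976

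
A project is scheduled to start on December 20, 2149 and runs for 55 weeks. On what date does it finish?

January 9, 2151

Counting forward 55 weeks = 385 days from December 20, 2149.
December has 31 days, so 31 − 20 = 11 days remain after December 20, 2149; 385 − 11 = 374 left.
January 2150 has 31 days: 374 − 31 = 343 left.
February 2150 has 28 days (2150 is not a leap year): 343 − 28 = 315 left.
March 2150 has 31 days: 315 − 31 = 284 left.
April 2150 has 30 days: 284 − 30 = 254 left.
May 2150 has 31 days: 254 − 31 = 223 left.
June 2150 has 30 days: 223 − 30 = 193 left.
July 2150 has 31 days: 193 − 31 = 162 left.
August 2150 has 31 days: 162 − 31 = 131 left.
September 2150 has 30 days: 131 − 30 = 101 left.
October 2150 has 31 days: 101 − 31 = 70 left.
November 2150 has 30 days: 70 − 30 = 40 left.
December 2150 has 31 days: 40 − 31 = 9 left.
9 days into January 2151 → January 9, 2151.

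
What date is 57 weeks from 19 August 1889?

Counting forward 57 weeks = 399 days from August 19, 1889.
August has 31 days, so 31 − 19 = 12 days remain after August 19, 1889; 399 − 12 = 387 left.
September 1889 has 30 days: 387 − 30 = 357 left.
October 1889 has 31 days: 357 − 31 = 326 left.
November 1889 has 30 days: 326 − 30 = 296 left.
December 1889 has 31 days: 296 − 31 = 265 left.
January 1890 has 31 days: 265 − 31 = 234 left.
February 1890 has 28 days (1890 is not a leap year): 234 − 28 = 206 left.
March 1890 has 31 days: 206 − 31 = 175 left.
April 1890 has 30 days: 175 − 30 = 145 left.
May 1890 has 31 days: 145 − 31 = 114 left.
June 1890 has 30 days: 114 − 30 = 84 left.
July 1890 has 31 days: 84 − 31 = 53 left.
August 1890 has 31 days: 53 − 31 = 22 left.
22 days into September 1890 → September 22, 1890.

September 22, 1890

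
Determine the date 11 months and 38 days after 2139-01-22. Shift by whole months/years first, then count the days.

January 29, 2140

Advancing 11 months and 38 days from January 22, 2139: first the month/year part, then the days.
month 1 + 11 = 12 → December 2139.
Day 22 is valid in December, giving December 22, 2139.
Now add 38 days from December 22, 2139.
December has 31 days, so 31 − 22 = 9 days remain after December 22, 2139; 38 − 9 = 29 left.
29 days into January 2140 → January 29, 2140.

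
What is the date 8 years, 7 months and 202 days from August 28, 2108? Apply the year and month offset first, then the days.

Counting forward 8 years, 7 months and 202 days from August 28, 2108: first the month/year part, then the days.
+8 years → 2116; month 8 + 7 = 15, which is month 3 of year 2117 → March 2117.
Day 28 is valid in March, giving March 28, 2117.
Now add 202 days from March 28, 2117.
March has 31 days, so 31 − 28 = 3 days remain after March 28, 2117; 202 − 3 = 199 left.
April 2117 has 30 days: 199 − 30 = 169 left.
May 2117 has 31 days: 169 − 31 = 138 left.
June 2117 has 30 days: 138 − 30 = 108 left.
July 2117 has 31 days: 108 − 31 = 77 left.
August 2117 has 31 days: 77 − 31 = 46 left.
September 2117 has 30 days: 46 − 30 = 16 left.
16 days into October 2117 → October 16, 2117.

October 16, 2117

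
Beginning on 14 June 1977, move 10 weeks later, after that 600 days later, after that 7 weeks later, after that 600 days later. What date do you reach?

January 23, 1981

Counting forward 10 weeks (= 70 days) from June 14, 1977:
June has 30 days, so 30 − 14 = 16 days remain after June 14, 1977; 70 − 16 = 54 left.
July 1977 has 31 days: 54 − 31 = 23 left.
23 days into August 1977 → August 23, 1977.
Advancing 600 days from August 23, 1977:
August has 31 days, so 31 − 23 = 8 days remain after August 23, 1977; 600 − 8 = 592 left.
September 1977 has 30 days: 592 − 30 = 562 left.
October 1977 has 31 days: 562 − 31 = 531 left.
November 1977 has 30 days: 531 − 30 = 501 left.
December 1977 has 31 days: 501 − 31 = 470 left.
January 1978 has 31 days: 470 − 31 = 439 left.
February 1978 has 28 days (1978 is not a leap year): 439 − 28 = 411 left.
March 1978 has 31 days: 411 − 31 = 380 left.
April 1978 has 30 days: 380 − 30 = 350 left.
May 1978 has 31 days: 350 − 31 = 319 left.
June 1978 has 30 days: 319 − 30 = 289 left.
July 1978 has 31 days: 289 − 31 = 258 left.
August 1978 has 31 days: 258 − 31 = 227 left.
September 1978 has 30 days: 227 − 30 = 197 left.
October 1978 has 31 days: 197 − 31 = 166 left.
November 1978 has 30 days: 166 − 30 = 136 left.
December 1978 has 31 days: 136 − 31 = 105 left.
January 1979 has 31 days: 105 − 31 = 74 left.
February 1979 has 28 days (1979 is not a leap year): 74 − 28 = 46 left.
March 1979 has 31 days: 46 − 31 = 15 left.
15 days into April 1979 → April 15, 1979.
Adding 7 weeks (= 49 days) from April 15, 1979:
April has 30 days, so 30 − 15 = 15 days remain after April 15, 1979; 49 − 15 = 34 left.
May 1979 has 31 days: 34 − 31 = 3 left.
3 days into June 1979 → June 3, 1979.
Advancing 600 days from June 3, 1979:
June has 30 days, so 30 − 3 = 27 days remain after June 3, 1979; 600 − 27 = 573 left.
July 1979 has 31 days: 573 − 31 = 542 left.
August 1979 has 31 days: 542 − 31 = 511 left.
September 1979 has 30 days: 511 − 30 = 481 left.
October 1979 has 31 days: 481 − 31 = 450 left.
November 1979 has 30 days: 450 − 30 = 420 left.
December 1979 has 31 days: 420 − 31 = 389 left.
January 1980 has 31 days: 389 − 31 = 358 left.
February 1980 has 29 days (1980 is a leap year): 358 − 29 = 329 left.
March 1980 has 31 days: 329 − 31 = 298 left.
April 1980 has 30 days: 298 − 30 = 268 left.
May 1980 has 31 days: 268 − 31 = 237 left.
June 1980 has 30 days: 237 − 30 = 207 left.
July 1980 has 31 days: 207 − 31 = 176 left.
August 1980 has 31 days: 176 − 31 = 145 left.
September 1980 has 30 days: 145 − 30 = 115 left.
October 1980 has 31 days: 115 − 31 = 84 left.
November 1980 has 30 days: 84 − 30 = 54 left.
December 1980 has 31 days: 54 − 31 = 23 left.
23 days into January 1981 → January 23, 1981.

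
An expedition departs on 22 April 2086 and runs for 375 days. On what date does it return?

Advancing 375 days from April 22, 2086.
April has 30 days, so 30 − 22 = 8 days remain after April 22, 2086; 375 − 8 = 367 left.
May 2086 has 31 days: 367 − 31 = 336 left.
June 2086 has 30 days: 336 − 30 = 306 left.
July 2086 has 31 days: 306 − 31 = 275 left.
August 2086 has 31 days: 275 − 31 = 244 left.
September 2086 has 30 days: 244 − 30 = 214 left.
October 2086 has 31 days: 214 − 31 = 183 left.
November 2086 has 30 days: 183 − 30 = 153 left.
December 2086 has 31 days: 153 − 31 = 122 left.
January 2087 has 31 days: 122 − 31 = 91 left.
February 2087 has 28 days (2087 is not a leap year): 91 − 28 = 63 left.
March 2087 has 31 days: 63 − 31 = 32 left.
April 2087 has 30 days: 32 − 30 = 2 left.
2 days into May 2087 → May 2, 2087.

May 2, 2087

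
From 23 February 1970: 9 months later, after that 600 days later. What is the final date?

Advancing 9 months from February 23, 1970:
month 2 + 9 = 11 → November 1970.
Day 23 is valid in November, giving November 23, 1970.
Counting forward 600 days from November 23, 1970:
November has 30 days, so 30 − 23 = 7 days remain after November 23, 1970; 600 − 7 = 593 left.
December 1970 has 31 days: 593 − 31 = 562 left.
January 1971 has 31 days: 562 − 31 = 531 left.
February 1971 has 28 days (1971 is not a leap year): 531 − 28 = 503 left.
March 1971 has 31 days: 503 − 31 = 472 left.
April 1971 has 30 days: 472 − 30 = 442 left.
May 1971 has 31 days: 442 − 31 = 411 left.
June 1971 has 30 days: 411 − 30 = 381 left.
July 1971 has 31 days: 381 − 31 = 350 left.
August 1971 has 31 days: 350 − 31 = 319 left.
September 1971 has 30 days: 319 − 30 = 289 left.
October 1971 has 31 days: 289 − 31 = 258 left.
November 1971 has 30 days: 258 − 30 = 228 left.
December 1971 has 31 days: 228 − 31 = 197 left.
January 1972 has 31 days: 197 − 31 = 166 left.
February 1972 has 29 days (1972 is a leap year): 166 − 29 = 137 left.
March 1972 has 31 days: 137 − 31 = 106 left.
April 1972 has 30 days: 106 − 30 = 76 left.
May 1972 has 31 days: 76 − 31 = 45 left.
June 1972 has 30 days: 45 − 30 = 15 left.
15 days into July 1972 → July 15, 1972.

July 15, 1972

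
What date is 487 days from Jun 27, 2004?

Counting forward 487 days from June 27, 2004.
June has 30 days, so 30 − 27 = 3 days remain after June 27, 2004; 487 − 3 = 484 left.
July 2004 has 31 days: 484 − 31 = 453 left.
August 2004 has 31 days: 453 − 31 = 422 left.
September 2004 has 30 days: 422 − 30 = 392 left.
October 2004 has 31 days: 392 − 31 = 361 left.
November 2004 has 30 days: 361 − 30 = 331 left.
December 2004 has 31 days: 331 − 31 = 300 left.
January 2005 has 31 days: 300 − 31 = 269 left.
February 2005 has 28 days (2005 is not a leap year): 269 − 28 = 241 left.
March 2005 has 31 days: 241 − 31 = 210 left.
April 2005 has 30 days: 210 − 30 = 180 left.
May 2005 has 31 days: 180 − 31 = 149 left.
June 2005 has 30 days: 149 − 30 = 119 left.
July 2005 has 31 days: 119 − 31 = 88 left.
August 2005 has 31 days: 88 − 31 = 57 left.
September 2005 has 30 days: 57 − 30 = 27 left.
27 days into October 2005 → October 27, 2005.

October 27, 2005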